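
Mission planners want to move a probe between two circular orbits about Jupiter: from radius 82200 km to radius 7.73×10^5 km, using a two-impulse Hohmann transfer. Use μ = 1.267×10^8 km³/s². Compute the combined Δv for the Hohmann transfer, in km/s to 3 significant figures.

Δv = 20.7 km/s

Semi-major axis of the transfer orbit: a_t = (82200 + 7.730×10^5)/2 = 4.276×10^5 km.
At r₁ the circular-orbit speed is v₁ = √(μ/r₁) = 39.26 km/s.
Transfer-orbit speed at r₁ (vis-viva equation): v_p = √[μ(2/r₁ − 1/a_t)] = 52.79 km/s.
First burn Δv₁ = |v_p − v₁| = 13.53 km/s.
Circular speed at r₂: v₂ = √(μ/r₂) = 12.8026 km/s.
Transfer-orbit speed at r₂: v_a = √[μ(2/r₂ − 1/a_t)] = 5.61327 km/s.
Second burn Δv₂ = |v₂ − v_a| = 7.189 km/s.
Δv = Δv₁ + Δv₂ = 13.53 + 7.189 = 20.72 km/s.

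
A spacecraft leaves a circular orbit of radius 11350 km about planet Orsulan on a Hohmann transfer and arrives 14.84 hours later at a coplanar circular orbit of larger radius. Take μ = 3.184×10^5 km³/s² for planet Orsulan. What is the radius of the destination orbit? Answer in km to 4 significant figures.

r₂ = 78960 km

Transfer time t = 14.84 hours = 53424 s, and t = π√(a_t³/μ).
So a_t = (μ t²/π²)^(1/3) = (3.184×10^5 × (53424)² / π²)^(1/3) = 45156 km.
Since a_t = (r₁ + r₂)/2, r₂ = 2a_t − r₁ = 2×45156 − 11350 = 78962 km.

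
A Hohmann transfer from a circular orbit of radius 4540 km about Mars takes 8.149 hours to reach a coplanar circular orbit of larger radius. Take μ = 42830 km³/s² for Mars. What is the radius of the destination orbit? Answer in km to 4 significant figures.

Transfer time t = 8.149 hours = 29336.4 s, and t = π√(a_t³/μ).
So a_t = (μ t²/π²)^(1/3) = (42830 × (29336.4)² / π²)^(1/3) = 15515 km.
Since a_t = (r₁ + r₂)/2, r₂ = 2a_t − r₁ = 2×15515 − 4540 = 26490 km.

r₂ = 26490 km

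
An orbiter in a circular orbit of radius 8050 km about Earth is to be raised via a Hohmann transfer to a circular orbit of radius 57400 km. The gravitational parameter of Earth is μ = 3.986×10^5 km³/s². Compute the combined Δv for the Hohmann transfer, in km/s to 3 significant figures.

The Hohmann ellipse has a_t = (r₁ + r₂)/2 = 32725 km.
Circular speed at r₁: v₁ = √(μ/r₁) = √(3.986×10^5/8050) = 7.0367 km/s.
On the transfer ellipse at r₁, vis-viva equation gives v_p = √[μ(2/r₁ − 1/a_t)] = 9.3194 km/s.
First burn Δv₁ = |v_p − v₁| = 2.283 km/s.
Circular speed at r₂: v₂ = √(μ/r₂) = 2.635 km/s.
Transfer-orbit speed at r₂: v_a = √[μ(2/r₂ − 1/a_t)] = 1.307 km/s.
Second burn Δv₂ = |v₂ − v_a| = 1.328 km/s.
Δv = Δv₁ + Δv₂ = 2.283 + 1.328 = 3.611 km/s.

Δv = 3.61 km/s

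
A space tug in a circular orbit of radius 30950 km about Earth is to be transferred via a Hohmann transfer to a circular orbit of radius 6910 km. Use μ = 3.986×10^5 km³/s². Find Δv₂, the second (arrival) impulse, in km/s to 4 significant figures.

The Hohmann ellipse has a_t = (r₁ + r₂)/2 = 18930 km.
Circular speed at r = 6910 km: v_c = √(μ/r) = 7.595 km/s.
Vis-viva on the transfer ellipse at r = 6910 km gives v_t = √[μ(2/r − 1/a_t)] = 9.711 km/s.
Δv₂ = |v_t − v_c| = |9.711 − 7.595| = 2.116 km/s.

Δv₂ = 2.116 km/s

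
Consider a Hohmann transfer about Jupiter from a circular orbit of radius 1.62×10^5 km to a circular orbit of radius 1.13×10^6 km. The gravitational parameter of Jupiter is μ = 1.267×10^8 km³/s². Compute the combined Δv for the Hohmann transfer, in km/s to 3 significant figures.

Semi-major axis of the transfer orbit: a_t = (1.620×10^5 + 1.130×10^6)/2 = 6.460×10^5 km.
Circular speed at r₁: v₁ = √(μ/r₁) = √(1.267×10^8/1.620×10^5) = 27.966 km/s.
Transfer-orbit speed at r₁ (vis-viva): v_p = √[μ(2/r₁ − 1/a_t)] = 36.987 km/s.
First burn Δv₁ = |v_p − v₁| = 9.021 km/s.
Circular speed at r₂: v₂ = √(μ/r₂) = 10.589 km/s.
Transfer-orbit speed at r₂: v_a = √[μ(2/r₂ − 1/a_t)] = 5.3026 km/s.
Second burn Δv₂ = |v₂ − v_a| = 5.286 km/s.
Total Δv = Δv₁ + Δv₂ = 14.31 km/s.

Δv = 14.3 km/s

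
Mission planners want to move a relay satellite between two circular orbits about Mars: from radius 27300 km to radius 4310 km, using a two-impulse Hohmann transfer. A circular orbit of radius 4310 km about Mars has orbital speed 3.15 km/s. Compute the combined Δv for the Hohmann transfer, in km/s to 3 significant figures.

Δv = 1.59 km/s

From the circular-orbit relation v² = μ/r at r = 4310 km: μ = v²r = (3.15)² × 4310 = 42766.0 km³/s².
The Hohmann ellipse has a_t = (r₁ + r₂)/2 = 15805 km.
At r₁ the circular-orbit speed is v₁ = √(μ/r₁) = 1.2516 km/s.
On the transfer ellipse at r₁, vis-viva equation gives v_a = √[μ(2/r₁ − 1/a_t)] = 0.65360 km/s.
First burn Δv₁ = |v_a − v₁| = 0.5980 km/s.
Circular speed at r₂: v₂ = √(μ/r₂) = 3.1500 km/s.
Transfer-orbit speed at r₂: v_p = √[μ(2/r₂ − 1/a_t)] = 4.1399 km/s.
Second burn Δv₂ = |v₂ − v_p| = 0.9899 km/s.
Total Δv = Δv₁ + Δv₂ = 1.588 km/s.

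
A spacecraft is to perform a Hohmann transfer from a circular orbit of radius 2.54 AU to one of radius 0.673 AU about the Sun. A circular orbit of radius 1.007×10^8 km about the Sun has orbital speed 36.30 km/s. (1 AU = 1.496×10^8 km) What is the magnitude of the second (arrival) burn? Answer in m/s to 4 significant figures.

Δv₂ = 9345 m/s

From the circular-orbit relation v² = μ/r at r = 1.007×10^8 km: μ = v²r = (36.30)² × 1.007×10^8 = 1.32691×10^11 km³/s².
In km: r₁ = 2.54 × 1.496×10^8 = 3.79984×10^8 km; r₂ = 0.673 × 1.496×10^8 = 1.006808×10^8 km.
The Hohmann ellipse has a_t = (r₁ + r₂)/2 = 2.403324×10^8 km.
Circular speed at r = 1.006808×10^8 km: v_c = √(μ/r) = 36.303 km/s.
Vis-viva on the transfer ellipse at r = 1.006808×10^8 km gives v_t = √[μ(2/r − 1/a_t)] = 45.648 km/s.
Δv₂ = |v_t − v_c| = |45.648 − 36.303| = 9.345 km/s.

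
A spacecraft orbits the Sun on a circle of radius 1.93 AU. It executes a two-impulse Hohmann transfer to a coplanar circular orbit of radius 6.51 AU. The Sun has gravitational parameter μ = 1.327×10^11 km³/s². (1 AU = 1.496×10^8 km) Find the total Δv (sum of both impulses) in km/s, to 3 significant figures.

In km: r₁ = 1.93 × 1.496×10^8 = 2.88728×10^8 km; r₂ = 6.51 × 1.496×10^8 = 9.73896×10^8 km.
Semi-major axis of the transfer orbit: a_t = (2.88728×10^8 + 9.73896×10^8)/2 = 6.31312×10^8 km.
Circular speed at r₁: v₁ = √(μ/r₁) = √(1.327×10^11/2.88728×10^8) = 21.438 km/s.
On the transfer ellipse at r₁, vis-viva gives v_p = √[μ(2/r₁ − 1/a_t)] = 26.627 km/s.
First burn Δv₁ = |v_p − v₁| = 5.189 km/s.
At r₂, v₂ = √(μ/r₂) = 11.673 km/s.
Transfer-orbit speed at r₂: v_a = √[μ(2/r₂ − 1/a_t)] = 7.8941 km/s.
Second burn Δv₂ = |v₂ − v_a| = 3.779 km/s.
Total Δv = Δv₁ + Δv₂ = 8.968 km/s.

Δv = 8.97 km/s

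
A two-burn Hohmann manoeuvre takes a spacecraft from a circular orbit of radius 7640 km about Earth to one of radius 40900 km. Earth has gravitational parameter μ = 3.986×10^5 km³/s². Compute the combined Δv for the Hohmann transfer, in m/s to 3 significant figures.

Δv = 3520 m/s

Transfer-ellipse semi-major axis a_t = (r₁ + r₂)/2 = (7640 + 40900)/2 = 24270 km.
At r₁ the circular-orbit speed is v₁ = √(μ/r₁) = 7.223 km/s.
Transfer-orbit speed at r₁ (vis-viva equation): v_p = √[μ(2/r₁ − 1/a_t)] = 9.377 km/s.
First burn Δv₁ = |v_p − v₁| = 2.154 km/s.
Circular speed at r₂: v₂ = √(μ/r₂) = 3.122 km/s.
Transfer-orbit speed at r₂: v_a = √[μ(2/r₂ − 1/a_t)] = 1.752 km/s.
Second burn Δv₂ = |v₂ − v_a| = 1.370 km/s.
Δv = Δv₁ + Δv₂ = 2.154 + 1.370 = 3.524 km/s.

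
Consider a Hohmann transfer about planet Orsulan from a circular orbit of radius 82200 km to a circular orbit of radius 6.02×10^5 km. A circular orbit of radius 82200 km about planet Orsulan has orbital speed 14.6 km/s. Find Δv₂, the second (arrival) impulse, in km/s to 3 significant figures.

Δv₂ = 2.75 km/s

From the circular-orbit relation v² = μ/r at r = 82200 km: μ = v²r = (14.6)² × 82200 = 1.75218×10^7 km³/s².
The Hohmann ellipse has a_t = (r₁ + r₂)/2 = 3.421×10^5 km.
Circular speed at r = 6.020×10^5 km: v_c = √(μ/r) = 5.395 km/s.
Transfer-orbit speed at the same r (vis-viva, a = a_t): v_t = √[μ(2/r − 1/a_t)] = 2.645 km/s.
Δv₂ = |v_t − v_c| = |2.645 − 5.395| = 2.750 km/s.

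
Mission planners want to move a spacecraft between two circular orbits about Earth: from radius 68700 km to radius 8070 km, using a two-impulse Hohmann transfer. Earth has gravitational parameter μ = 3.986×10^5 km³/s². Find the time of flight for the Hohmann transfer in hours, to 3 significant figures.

t = 10.4 hours

The Hohmann ellipse has a_t = (r₁ + r₂)/2 = 38385 km.
Transfer time t = π√(a_t³/μ) = π√((38385)³ / 3.986×10^5) = 37420 s.
Converting: 37420 s ÷ 3600 s/hour = 10.4 hours.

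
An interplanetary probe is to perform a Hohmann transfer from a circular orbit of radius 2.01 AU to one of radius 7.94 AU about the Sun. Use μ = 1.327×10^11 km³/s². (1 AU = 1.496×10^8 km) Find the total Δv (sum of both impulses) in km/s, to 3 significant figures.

Δv = 9.38 km/s

In km: r₁ = 2.01 × 1.496×10^8 = 3.00696×10^8 km; r₂ = 7.94 × 1.496×10^8 = 1.187824×10^9 km.
Transfer-ellipse semi-major axis a_t = (r₁ + r₂)/2 = (3.00696×10^8 + 1.187824×10^9)/2 = 7.4426×10^8 km.
At r₁ the circular-orbit speed is v₁ = √(μ/r₁) = 21.007 km/s.
Transfer-orbit speed at r₁ (vis-viva equation): v_p = √[μ(2/r₁ − 1/a_t)] = 26.539 km/s.
First burn Δv₁ = |v_p − v₁| = 5.532 km/s.
At r₂, v₂ = √(μ/r₂) = 10.5696 km/s.
Transfer-orbit speed at r₂: v_a = √[μ(2/r₂ − 1/a_t)] = 6.71832 km/s.
Second burn Δv₂ = |v₂ − v_a| = 3.851 km/s.
Total Δv = Δv₁ + Δv₂ = 9.383 km/s.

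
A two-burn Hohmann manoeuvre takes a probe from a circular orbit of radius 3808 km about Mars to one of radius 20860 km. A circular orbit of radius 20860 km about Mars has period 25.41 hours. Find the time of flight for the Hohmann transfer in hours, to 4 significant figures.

t = 5.776 hours

From Kepler's third law T² = 4π²r³/μ at r = 20860 km, T = 25.41 hours = 25.41 × 3600 s = 91476 s: μ = 4π²r³/T² = 42824.1 km³/s².
The Hohmann ellipse has a_t = (r₁ + r₂)/2 = 12334 km.
Transfer time t = π√(a_t³/μ) = π√((12334)³ / 42824.1) = 20795 s.
Converting: 20795 s ÷ 3600 s/hour = 5.776 hours.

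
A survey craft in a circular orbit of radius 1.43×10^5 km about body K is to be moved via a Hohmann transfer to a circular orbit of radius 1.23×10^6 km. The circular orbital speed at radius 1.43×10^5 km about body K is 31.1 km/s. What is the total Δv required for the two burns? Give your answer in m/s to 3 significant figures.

From the circular-orbit relation v² = μ/r at r = 1.43×10^5 km: μ = v²r = (31.1)² × 1.43×10^5 = 1.38311×10^8 km³/s².
Semi-major axis of the transfer orbit: a_t = (1.430×10^5 + 1.230×10^6)/2 = 6.865×10^5 km.
At r₁ the circular-orbit speed is v₁ = √(μ/r₁) = 31.10 km/s.
On the transfer ellipse at r₁, v² = μ(2/r − 1/a) gives v_p = √[μ(2/r₁ − 1/a_t)] = 41.63 km/s.
First burn Δv₁ = |v_p − v₁| = 10.53 km/s.
Circular speed at r₂: v₂ = √(μ/r₂) = 10.604 km/s.
Transfer-orbit speed at r₂: v_a = √[μ(2/r₂ − 1/a_t)] = 4.8398 km/s.
Second burn Δv₂ = |v₂ − v_a| = 5.764 km/s.
Total Δv = Δv₁ + Δv₂ = 16.29 km/s.

Δv = 16300 m/s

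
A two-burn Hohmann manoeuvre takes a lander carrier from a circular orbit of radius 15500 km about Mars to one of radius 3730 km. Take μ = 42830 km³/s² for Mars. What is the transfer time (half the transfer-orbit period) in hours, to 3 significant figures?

Semi-major axis of the transfer orbit: a_t = (15500 + 3730)/2 = 9615 km.
Transfer time t = π√(a_t³/μ) = π√((9615)³ / 42830) = 14312 s.
Converting: 14312 s ÷ 3600 s/hour = 3.98 hours.

t = 3.98 hours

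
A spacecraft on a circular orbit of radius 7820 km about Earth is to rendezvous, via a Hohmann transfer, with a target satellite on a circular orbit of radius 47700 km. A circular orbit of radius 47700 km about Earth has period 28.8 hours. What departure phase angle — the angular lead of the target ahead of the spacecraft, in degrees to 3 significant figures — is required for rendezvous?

φ = 100°

From Kepler's third law T² = 4π²r³/μ at r = 47700 km, T = 28.8 hours = 28.8 × 3600 s = 1.0368×10^5 s: μ = 4π²r³/T² = 3.98589×10^5 km³/s².
Semi-major axis of the transfer orbit: a_t = (7820 + 47700)/2 = 27760 km.
The half-period of the transfer ellipse is t = π√(a_t³/μ) = 23015.3 s.
The target's mean motion on its circular orbit is ω₂ = √(μ/r₂³) = 6.06017×10^-5 rad/s.
Angle swept by the target during transfer: ω₂·t = 1.39477 rad = 79.91°.
Arrival is 180° from departure on the ellipse, so φ = 180° − 79.91° = 100°.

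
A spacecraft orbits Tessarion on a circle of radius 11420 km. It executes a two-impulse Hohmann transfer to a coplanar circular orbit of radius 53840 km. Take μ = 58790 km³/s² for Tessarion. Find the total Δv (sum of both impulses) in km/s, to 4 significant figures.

Δv = 1.072 km/s

Transfer-ellipse semi-major axis a_t = (r₁ + r₂)/2 = (11420 + 53840)/2 = 32630 km.
Circular speed at r₁: v₁ = √(μ/r₁) = √(58790/11420) = 2.2689 km/s.
Transfer-orbit speed at r₁ (vis-viva equation): v_p = √[μ(2/r₁ − 1/a_t)] = 2.9145 km/s.
First burn Δv₁ = |v_p − v₁| = 0.6456 km/s.
At r₂, v₂ = √(μ/r₂) = 1.045 km/s.
Transfer-orbit speed at r₂: v_a = √[μ(2/r₂ − 1/a_t)] = 0.6182 km/s.
Second burn Δv₂ = |v₂ − v_a| = 0.4268 km/s.
Total Δv = Δv₁ + Δv₂ = 1.072 km/s.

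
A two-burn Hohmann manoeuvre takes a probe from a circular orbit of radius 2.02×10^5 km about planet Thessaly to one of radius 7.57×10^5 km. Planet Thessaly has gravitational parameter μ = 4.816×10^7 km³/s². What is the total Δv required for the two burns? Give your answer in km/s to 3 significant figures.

Δv = 6.76 km/s

Semi-major axis of the transfer orbit: a_t = (2.020×10^5 + 7.570×10^5)/2 = 4.795×10^5 km.
At r₁ the circular-orbit speed is v₁ = √(μ/r₁) = 15.44 km/s.
Transfer-orbit speed at r₁ (vis-viva equation): v_p = √[μ(2/r₁ − 1/a_t)] = 19.40 km/s.
First burn Δv₁ = |v_p − v₁| = 3.960 km/s.
At r₂, v₂ = √(μ/r₂) = 7.976 km/s.
Transfer-orbit speed at r₂: v_a = √[μ(2/r₂ − 1/a_t)] = 5.177 km/s.
Second burn Δv₂ = |v₂ − v_a| = 2.799 km/s.
Δv = Δv₁ + Δv₂ = 3.960 + 2.799 = 6.759 km/s.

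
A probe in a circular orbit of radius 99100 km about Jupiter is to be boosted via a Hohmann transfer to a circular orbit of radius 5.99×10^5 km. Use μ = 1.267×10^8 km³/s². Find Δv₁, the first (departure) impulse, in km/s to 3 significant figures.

Δv₁ = 11.1 km/s

The Hohmann ellipse has a_t = (r₁ + r₂)/2 = 3.4905×10^5 km.
Circular speed at r = 99100 km: v_c = √(μ/r) = 35.76 km/s.
Transfer-orbit speed at the same r (vis-viva, a = a_t): v_t = √[μ(2/r − 1/a_t)] = 46.84 km/s.
Δv₁ = |v_t − v_c| = |46.84 − 35.76| = 11.08 km/s.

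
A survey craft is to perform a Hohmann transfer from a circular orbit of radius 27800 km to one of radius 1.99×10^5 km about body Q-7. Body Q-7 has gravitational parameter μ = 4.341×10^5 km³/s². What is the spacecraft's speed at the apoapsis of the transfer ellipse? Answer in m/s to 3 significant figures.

Transfer-ellipse semi-major axis a_t = (r₁ + r₂)/2 = (27800 + 1.990×10^5)/2 = 1.134×10^5 km.
At apoapsis, r = 1.990×10^5 km.
From the vis-viva equation, v = √[μ(2/r − 1/a_t)] = 0.7313 km/s.

v = 731 m/s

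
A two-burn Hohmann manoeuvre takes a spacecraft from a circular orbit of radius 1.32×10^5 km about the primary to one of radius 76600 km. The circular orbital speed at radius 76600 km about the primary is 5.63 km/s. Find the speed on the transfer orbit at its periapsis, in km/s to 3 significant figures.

From the circular-orbit relation v² = μ/r at r = 76600 km: μ = v²r = (5.63)² × 76600 = 2.42798×10^6 km³/s².
The Hohmann ellipse has a_t = (r₁ + r₂)/2 = 1.043×10^5 km.
At periapsis, r = 76600 km.
Vis-viva: v = √[μ(2/r − 1/a_t)] = √[2.42798×10^6 × (2/76600 − 1/1.043×10^5)] = 6.334 km/s.

v = 6.33 km/s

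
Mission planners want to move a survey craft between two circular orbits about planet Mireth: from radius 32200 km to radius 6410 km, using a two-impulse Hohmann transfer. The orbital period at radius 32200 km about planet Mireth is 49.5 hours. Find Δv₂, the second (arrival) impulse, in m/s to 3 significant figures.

Δv₂ = 742 m/s

From Kepler's third law T² = 4π²r³/μ at r = 32200 km, T = 49.5 hours = 49.5 × 3600 s = 1.782×10^5 s: μ = 4π²r³/T² = 41506.1 km³/s².
Transfer-ellipse semi-major axis a_t = (r₁ + r₂)/2 = (32200 + 6410)/2 = 19305 km.
On the circular orbit at r = 6410 km, v_c = √(μ/r) = 2.5446 km/s.
Transfer-orbit speed at the same r (vis-viva, a = a_t): v_t = √[μ(2/r − 1/a_t)] = 3.2864 km/s.
Δv₂ = |v_t − v_c| = |3.2864 − 2.5446| = 0.7418 km/s.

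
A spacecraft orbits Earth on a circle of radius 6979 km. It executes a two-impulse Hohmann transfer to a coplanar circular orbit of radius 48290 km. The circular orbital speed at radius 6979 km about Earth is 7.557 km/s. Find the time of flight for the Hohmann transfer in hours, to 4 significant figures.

t = 6.350 hours

From the circular-orbit relation v² = μ/r at r = 6979 km: μ = v²r = (7.557)² × 6979 = 3.98558×10^5 km³/s².
Semi-major axis of the transfer orbit: a_t = (6979 + 48290)/2 = 27634.5 km.
By Kepler's third law the transfer-orbit period is T = 2π√(a_t³/μ), so t = T/2 = 22860 s.
Converting: 22860 s ÷ 3600 s/hour = 6.350 hours.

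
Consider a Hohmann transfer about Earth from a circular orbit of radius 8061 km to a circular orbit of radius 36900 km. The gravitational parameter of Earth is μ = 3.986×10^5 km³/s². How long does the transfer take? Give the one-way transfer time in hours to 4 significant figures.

The Hohmann ellipse has a_t = (r₁ + r₂)/2 = 22480.5 km.
By Kepler's third law the transfer-orbit period is T = 2π√(a_t³/μ), so t = T/2 = 16772 s.
Converting: 16772 s ÷ 3600 s/hour = 4.659 hours.

t = 4.659 hours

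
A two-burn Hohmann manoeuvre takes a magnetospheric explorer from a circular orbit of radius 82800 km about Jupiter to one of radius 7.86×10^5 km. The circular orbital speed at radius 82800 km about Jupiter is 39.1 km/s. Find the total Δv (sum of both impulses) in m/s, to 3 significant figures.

Δv = 20600 m/s

From the circular-orbit relation v² = μ/r at r = 82800 km: μ = v²r = (39.1)² × 82800 = 1.26585×10^8 km³/s².
Transfer-ellipse semi-major axis a_t = (r₁ + r₂)/2 = (82800 + 7.860×10^5)/2 = 4.344×10^5 km.
Circular speed at r₁: v₁ = √(μ/r₁) = √(1.26585×10^8/82800) = 39.10 km/s.
On the transfer ellipse at r₁, v² = μ(2/r − 1/a) gives v_p = √[μ(2/r₁ − 1/a_t)] = 52.59 km/s.
First burn Δv₁ = |v_p − v₁| = 13.49 km/s.
At r₂, v₂ = √(μ/r₂) = 12.6906 km/s.
Transfer-orbit speed at r₂: v_a = √[μ(2/r₂ − 1/a_t)] = 5.54052 km/s.
Second burn Δv₂ = |v₂ − v_a| = 7.150 km/s.
Δv = Δv₁ + Δv₂ = 13.49 + 7.150 = 20.64 km/s.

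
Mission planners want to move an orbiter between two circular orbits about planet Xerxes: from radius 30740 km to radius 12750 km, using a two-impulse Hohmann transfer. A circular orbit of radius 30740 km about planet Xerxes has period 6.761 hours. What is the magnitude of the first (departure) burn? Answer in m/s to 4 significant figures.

From Kepler's third law T² = 4π²r³/μ at r = 30740 km, T = 6.761 hours = 6.761 × 3600 s = 24339.6 s: μ = 4π²r³/T² = 1.93573×10^6 km³/s².
The Hohmann ellipse has a_t = (r₁ + r₂)/2 = 21745 km.
On the circular orbit at r = 30740 km, v_c = √(μ/r) = 7.935 km/s.
Vis-viva on the transfer ellipse at r = 30740 km gives v_t = √[μ(2/r − 1/a_t)] = 6.076 km/s.
Δv₁ = |v_t − v_c| = |6.076 − 7.935| = 1.859 km/s.

Δv₁ = 1859 m/s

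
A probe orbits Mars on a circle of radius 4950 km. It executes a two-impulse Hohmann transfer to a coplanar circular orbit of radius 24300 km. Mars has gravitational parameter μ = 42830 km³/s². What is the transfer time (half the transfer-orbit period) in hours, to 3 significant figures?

t = 7.46 hours

Semi-major axis of the transfer orbit: a_t = (4950 + 24300)/2 = 14625 km.
Transfer time t = π√(a_t³/μ) = π√((14625)³ / 42830) = 26850 s.
Converting: 26850 s ÷ 3600 s/hour = 7.46 hours.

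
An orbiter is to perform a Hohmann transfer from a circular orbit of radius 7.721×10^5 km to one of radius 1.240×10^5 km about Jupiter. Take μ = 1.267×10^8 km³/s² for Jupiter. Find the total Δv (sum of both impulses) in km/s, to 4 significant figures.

The Hohmann ellipse has a_t = (r₁ + r₂)/2 = 4.4805×10^5 km.
Circular speed at r₁: v₁ = √(μ/r₁) = √(1.267×10^8/7.721×10^5) = 12.81 km/s.
Transfer-orbit speed at r₁ (vis-viva): v_a = √[μ(2/r₁ − 1/a_t)] = 6.739 km/s.
First burn Δv₁ = |v_a − v₁| = 6.071 km/s.
At r₂, v₂ = √(μ/r₂) = 31.965 km/s.
Transfer-orbit speed at r₂: v_p = √[μ(2/r₂ − 1/a_t)] = 41.961 km/s.
Second burn Δv₂ = |v₂ − v_p| = 9.996 km/s.
Total Δv = Δv₁ + Δv₂ = 16.07 km/s.

Δv = 16.07 km/s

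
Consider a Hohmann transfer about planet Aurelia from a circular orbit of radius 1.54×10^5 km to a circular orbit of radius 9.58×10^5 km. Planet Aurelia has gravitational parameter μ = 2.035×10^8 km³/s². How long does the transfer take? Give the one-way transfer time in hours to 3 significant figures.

Semi-major axis of the transfer orbit: a_t = (1.540×10^5 + 9.580×10^5)/2 = 5.560×10^5 km.
Transfer time t = π√(a_t³/μ) = π√((5.560×10^5)³ / 2.035×10^8) = 91300 s.
Converting: 91300 s ÷ 3600 s/hour = 25.4 hours.

t = 25.4 hours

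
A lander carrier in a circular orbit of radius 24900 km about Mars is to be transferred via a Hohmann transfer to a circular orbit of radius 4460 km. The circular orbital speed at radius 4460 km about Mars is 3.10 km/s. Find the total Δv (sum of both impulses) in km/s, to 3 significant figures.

From the circular-orbit relation v² = μ/r at r = 4460 km: μ = v²r = (3.10)² × 4460 = 42860.6 km³/s².
Semi-major axis of the transfer orbit: a_t = (24900 + 4460)/2 = 14680 km.
Circular speed at r₁: v₁ = √(μ/r₁) = √(42860.6/24900) = 1.312 km/s.
On the transfer ellipse at r₁, vis-viva equation gives v_a = √[μ(2/r₁ − 1/a_t)] = 0.7232 km/s.
First burn Δv₁ = |v_a − v₁| = 0.5888 km/s.
At r₂, v₂ = √(μ/r₂) = 3.1000 km/s.
Transfer-orbit speed at r₂: v_p = √[μ(2/r₂ − 1/a_t)] = 4.0374 km/s.
Second burn Δv₂ = |v₂ − v_p| = 0.9374 km/s.
Δv = Δv₁ + Δv₂ = 0.5888 + 0.9374 = 1.526 km/s.

Δv = 1.53 km/s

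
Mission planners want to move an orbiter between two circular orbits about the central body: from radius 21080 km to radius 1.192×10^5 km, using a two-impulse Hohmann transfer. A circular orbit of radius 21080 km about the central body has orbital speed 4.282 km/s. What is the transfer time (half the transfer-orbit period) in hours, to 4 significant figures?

From the circular-orbit relation v² = μ/r at r = 21080 km: μ = v²r = (4.282)² × 21080 = 3.86513×10^5 km³/s².
The Hohmann ellipse has a_t = (r₁ + r₂)/2 = 70140 km.
By Kepler's third law the transfer-orbit period is T = 2π√(a_t³/μ), so t = T/2 = 93868 s.
Converting: 93868 s ÷ 3600 s/hour = 26.07 hours.

t = 26.07 hours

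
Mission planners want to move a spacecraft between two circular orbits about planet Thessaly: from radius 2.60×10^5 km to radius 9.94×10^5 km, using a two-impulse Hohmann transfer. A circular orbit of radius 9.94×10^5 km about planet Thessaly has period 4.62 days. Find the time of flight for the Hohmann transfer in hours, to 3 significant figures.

t = 27.8 hours

From Kepler's third law T² = 4π²r³/μ at r = 9.94×10^5 km, T = 4.62 days = 4.62 × 86400 s = 3.99168×10^5 s: μ = 4π²r³/T² = 2.43337×10^8 km³/s².
The Hohmann ellipse has a_t = (r₁ + r₂)/2 = 6.270×10^5 km.
Transfer time t = π√(a_t³/μ) = π√((6.270×10^5)³ / 2.43337×10^8) = 99990 s.
Converting: 99990 s ÷ 3600 s/hour = 27.8 hours.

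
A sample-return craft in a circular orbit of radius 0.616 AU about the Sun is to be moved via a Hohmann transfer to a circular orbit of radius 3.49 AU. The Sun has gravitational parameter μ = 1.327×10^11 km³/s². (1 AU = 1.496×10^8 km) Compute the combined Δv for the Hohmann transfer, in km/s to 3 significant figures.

Δv = 18.7 km/s

In km: r₁ = 0.616 × 1.496×10^8 = 9.21536×10^7 km; r₂ = 3.49 × 1.496×10^8 = 5.22104×10^8 km.
The Hohmann ellipse has a_t = (r₁ + r₂)/2 = 3.071288×10^8 km.
Circular speed at r₁: v₁ = √(μ/r₁) = √(1.327×10^11/9.21536×10^7) = 37.95 km/s.
Transfer-orbit speed at r₁ (vis-viva): v_p = √[μ(2/r₁ − 1/a_t)] = 49.48 km/s.
First burn Δv₁ = |v_p − v₁| = 11.53 km/s.
Circular speed at r₂: v₂ = √(μ/r₂) = 15.943 km/s.
Transfer-orbit speed at r₂: v_a = √[μ(2/r₂ − 1/a_t)] = 8.7328 km/s.
Second burn Δv₂ = |v₂ − v_a| = 7.210 km/s.
Δv = Δv₁ + Δv₂ = 11.53 + 7.210 = 18.74 km/s.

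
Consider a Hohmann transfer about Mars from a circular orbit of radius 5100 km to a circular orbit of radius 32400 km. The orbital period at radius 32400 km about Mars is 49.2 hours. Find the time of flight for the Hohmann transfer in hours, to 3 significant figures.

t = 10.8 hours

From Kepler's third law T² = 4π²r³/μ at r = 32400 km, T = 49.2 hours = 49.2 × 3600 s = 1.7712×10^5 s: μ = 4π²r³/T² = 42801.6 km³/s².
Semi-major axis of the transfer orbit: a_t = (5100 + 32400)/2 = 18750 km.
Transfer time t = π√(a_t³/μ) = π√((18750)³ / 42801.6) = 38990 s.
Converting: 38990 s ÷ 3600 s/hour = 10.8 hours.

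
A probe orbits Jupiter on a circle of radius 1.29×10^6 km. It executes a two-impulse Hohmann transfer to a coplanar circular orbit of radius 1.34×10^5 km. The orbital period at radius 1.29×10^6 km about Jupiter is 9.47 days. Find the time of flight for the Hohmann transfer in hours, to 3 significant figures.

From Kepler's third law T² = 4π²r³/μ at r = 1.29×10^6 km, T = 9.47 days = 9.47 × 86400 s = 8.18208×10^5 s: μ = 4π²r³/T² = 1.26591×10^8 km³/s².
Semi-major axis of the transfer orbit: a_t = (1.290×10^6 + 1.340×10^5)/2 = 7.120×10^5 km.
Transfer time t = π√(a_t³/μ) = π√((7.120×10^5)³ / 1.26591×10^8) = 1.678×10^5 s.
Converting: 1.678×10^5 s ÷ 3600 s/hour = 46.6 hours.

t = 46.6 hours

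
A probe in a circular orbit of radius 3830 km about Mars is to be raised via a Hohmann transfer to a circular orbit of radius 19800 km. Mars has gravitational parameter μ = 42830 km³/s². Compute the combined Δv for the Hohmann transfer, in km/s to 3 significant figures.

Δv = 1.62 km/s

The Hohmann ellipse has a_t = (r₁ + r₂)/2 = 11815 km.
Circular speed at r₁: v₁ = √(μ/r₁) = √(42830/3830) = 3.344 km/s.
Transfer-orbit speed at r₁ (vis-viva): v_p = √[μ(2/r₁ − 1/a_t)] = 4.329 km/s.
First burn Δv₁ = |v_p − v₁| = 0.9850 km/s.
Circular speed at r₂: v₂ = √(μ/r₂) = 1.4708 km/s.
Transfer-orbit speed at r₂: v_a = √[μ(2/r₂ − 1/a_t)] = 0.83738 km/s.
Second burn Δv₂ = |v₂ − v_a| = 0.6334 km/s.
Δv = Δv₁ + Δv₂ = 0.9850 + 0.6334 = 1.618 km/s.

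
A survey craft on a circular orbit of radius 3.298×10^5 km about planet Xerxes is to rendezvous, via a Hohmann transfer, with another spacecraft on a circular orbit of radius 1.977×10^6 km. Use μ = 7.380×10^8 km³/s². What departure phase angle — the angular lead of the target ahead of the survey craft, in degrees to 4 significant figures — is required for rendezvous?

φ = 99.79°

The Hohmann ellipse has a_t = (r₁ + r₂)/2 = 1.1534×10^6 km.
Transfer time t = π√(a_t³/μ) = 1.4325×10^5 s.
The target's mean motion on its circular orbit is ω₂ = √(μ/r₂³) = 9.7728×10^-6 rad/s.
Angle swept by the target during transfer: ω₂·t = 1.400 rad = 80.21°.
The survey craft traverses 180° on the transfer ellipse, so the target must lead by 180° − 80.21° = 99.79°.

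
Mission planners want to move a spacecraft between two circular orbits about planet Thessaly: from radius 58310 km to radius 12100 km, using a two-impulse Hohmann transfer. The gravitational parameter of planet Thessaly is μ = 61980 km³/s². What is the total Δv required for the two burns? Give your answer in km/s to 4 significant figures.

Δv = 1.076 km/s

The Hohmann ellipse has a_t = (r₁ + r₂)/2 = 35205 km.
Circular speed at r₁: v₁ = √(μ/r₁) = √(61980/58310) = 1.031 km/s.
On the transfer ellipse at r₁, vis-viva gives v_a = √[μ(2/r₁ − 1/a_t)] = 0.6044 km/s.
First burn Δv₁ = |v_a − v₁| = 0.4266 km/s.
Circular speed at r₂: v₂ = √(μ/r₂) = 2.26325 km/s.
Transfer-orbit speed at r₂: v_p = √[μ(2/r₂ − 1/a_t)] = 2.91274 km/s.
Second burn Δv₂ = |v₂ − v_p| = 0.6495 km/s.
Total Δv = Δv₁ + Δv₂ = 1.076 km/s.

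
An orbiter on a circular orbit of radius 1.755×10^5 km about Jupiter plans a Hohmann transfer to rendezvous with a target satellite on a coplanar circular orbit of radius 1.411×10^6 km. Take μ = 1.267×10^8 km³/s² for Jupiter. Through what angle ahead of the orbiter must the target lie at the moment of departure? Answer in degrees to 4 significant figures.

φ = 104.1°

Semi-major axis of the transfer orbit: a_t = (1.755×10^5 + 1.411×10^6)/2 = 7.9325×10^5 km.
The half-period of the transfer ellipse is t = π√(a_t³/μ) = 1.97186×10^5 s.
Target angular speed ω₂ = √(μ/r₂³) = 6.71580×10^-6 rad/s.
Angle swept by the target during transfer: ω₂·t = 1.32426 rad = 75.87°.
Arrival is 180° from departure on the ellipse, so φ = 180° − 75.87° = 104.1°.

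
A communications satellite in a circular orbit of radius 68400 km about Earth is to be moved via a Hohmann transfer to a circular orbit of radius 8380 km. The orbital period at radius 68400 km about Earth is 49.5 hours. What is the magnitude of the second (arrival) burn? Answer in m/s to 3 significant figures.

From Kepler's third law T² = 4π²r³/μ at r = 68400 km, T = 49.5 hours = 49.5 × 3600 s = 1.782×10^5 s: μ = 4π²r³/T² = 3.97844×10^5 km³/s².
Semi-major axis of the transfer orbit: a_t = (68400 + 8380)/2 = 38390 km.
On the circular orbit at r = 8380 km, v_c = √(μ/r) = 6.890 km/s.
Vis-viva on the transfer ellipse at r = 8380 km gives v_t = √[μ(2/r − 1/a_t)] = 9.197 km/s.
Δv₂ = |v_t − v_c| = |9.197 − 6.890| = 2.307 km/s.

Δv₂ = 2310 m/s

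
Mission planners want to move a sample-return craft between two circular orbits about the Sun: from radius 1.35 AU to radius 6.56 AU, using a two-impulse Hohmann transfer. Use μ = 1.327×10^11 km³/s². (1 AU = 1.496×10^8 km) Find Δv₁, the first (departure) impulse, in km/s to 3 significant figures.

Δv₁ = 7.38 km/s

In km: r₁ = 1.35 × 1.496×10^8 = 2.0196×10^8 km; r₂ = 6.56 × 1.496×10^8 = 9.81376×10^8 km.
Semi-major axis of the transfer orbit: a_t = (2.0196×10^8 + 9.81376×10^8)/2 = 5.91668×10^8 km.
On the circular orbit at r = 2.0196×10^8 km, v_c = √(μ/r) = 25.63 km/s.
Vis-viva on the transfer ellipse at r = 2.0196×10^8 km gives v_t = √[μ(2/r − 1/a_t)] = 33.01 km/s.
Δv₁ = |v_t − v_c| = |33.01 − 25.63| = 7.380 km/s.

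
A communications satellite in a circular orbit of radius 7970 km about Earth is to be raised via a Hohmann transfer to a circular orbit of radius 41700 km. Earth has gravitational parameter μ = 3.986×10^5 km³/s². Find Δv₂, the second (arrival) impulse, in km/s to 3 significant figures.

Δv₂ = 1.34 km/s

The Hohmann ellipse has a_t = (r₁ + r₂)/2 = 24835 km.
Circular speed at r = 41700 km: v_c = √(μ/r) = 3.0917 km/s.
Transfer-orbit speed at the same r (vis-viva, a = a_t): v_t = √[μ(2/r − 1/a_t)] = 1.7514 km/s.
Δv₂ = |v_t − v_c| = |1.7514 − 3.0917| = 1.340 km/s.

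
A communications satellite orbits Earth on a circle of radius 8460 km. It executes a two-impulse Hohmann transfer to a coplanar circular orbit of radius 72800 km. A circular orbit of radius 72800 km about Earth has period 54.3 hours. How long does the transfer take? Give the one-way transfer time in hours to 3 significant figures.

t = 11.3 hours

From Kepler's third law T² = 4π²r³/μ at r = 72800 km, T = 54.3 hours = 54.3 × 3600 s = 1.9548×10^5 s: μ = 4π²r³/T² = 3.98611×10^5 km³/s².
The Hohmann ellipse has a_t = (r₁ + r₂)/2 = 40630 km.
By Kepler's third law the transfer-orbit period is T = 2π√(a_t³/μ), so t = T/2 = 40750 s.
Converting: 40750 s ÷ 3600 s/hour = 11.3 hours.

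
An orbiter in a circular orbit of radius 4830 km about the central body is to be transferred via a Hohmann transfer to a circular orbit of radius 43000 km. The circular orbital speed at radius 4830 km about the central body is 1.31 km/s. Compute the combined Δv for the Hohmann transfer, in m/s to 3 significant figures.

Δv = 688 m/s

From the circular-orbit relation v² = μ/r at r = 4830 km: μ = v²r = (1.31)² × 4830 = 8288.76 km³/s².
The Hohmann ellipse has a_t = (r₁ + r₂)/2 = 23915 km.
Circular speed at r₁: v₁ = √(μ/r₁) = √(8288.76/4830) = 1.3100 km/s.
Transfer-orbit speed at r₁ (v² = μ(2/r − 1/a)): v_p = √[μ(2/r₁ − 1/a_t)] = 1.7566 km/s.
First burn Δv₁ = |v_p − v₁| = 0.4466 km/s.
At r₂, v₂ = √(μ/r₂) = 0.4390 km/s.
Transfer-orbit speed at r₂: v_a = √[μ(2/r₂ − 1/a_t)] = 0.1973 km/s.
Second burn Δv₂ = |v₂ − v_a| = 0.2417 km/s.
Total Δv = Δv₁ + Δv₂ = 0.6883 km/s.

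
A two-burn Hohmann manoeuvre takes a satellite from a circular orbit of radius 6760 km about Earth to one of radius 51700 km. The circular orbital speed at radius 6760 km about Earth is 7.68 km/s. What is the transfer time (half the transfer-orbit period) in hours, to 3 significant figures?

t = 6.91 hours

From the circular-orbit relation v² = μ/r at r = 6760 km: μ = v²r = (7.68)² × 6760 = 3.98721×10^5 km³/s².
Transfer-ellipse semi-major axis a_t = (r₁ + r₂)/2 = (6760 + 51700)/2 = 29230 km.
Transfer time t = π√(a_t³/μ) = π√((29230)³ / 3.98721×10^5) = 24860 s.
Converting: 24860 s ÷ 3600 s/hour = 6.91 hours.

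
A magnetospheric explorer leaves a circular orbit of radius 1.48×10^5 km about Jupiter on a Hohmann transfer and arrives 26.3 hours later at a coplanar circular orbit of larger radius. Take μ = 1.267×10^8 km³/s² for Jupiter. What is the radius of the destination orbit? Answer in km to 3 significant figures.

Transfer time t = 26.3 hours = 94680 s, and t = π√(a_t³/μ).
So a_t = (μ t²/π²)^(1/3) = (1.267×10^8 × (94680)² / π²)^(1/3) = 4.8640×10^5 km.
Since a_t = (r₁ + r₂)/2, r₂ = 2a_t − r₁ = 2×4.8640×10^5 − 1.480×10^5 = 8.248×10^5 km.

r₂ = 8.25×10^5 km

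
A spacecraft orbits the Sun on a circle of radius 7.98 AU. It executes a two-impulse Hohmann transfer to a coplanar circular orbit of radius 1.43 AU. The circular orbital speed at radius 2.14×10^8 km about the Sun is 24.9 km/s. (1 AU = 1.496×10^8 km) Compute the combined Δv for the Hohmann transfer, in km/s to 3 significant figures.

From the circular-orbit relation v² = μ/r at r = 2.14×10^8 km: μ = v²r = (24.9)² × 2.14×10^8 = 1.32682×10^11 km³/s².
In km: r₁ = 7.98 × 1.496×10^8 = 1.193808×10^9 km; r₂ = 1.43 × 1.496×10^8 = 2.13928×10^8 km.
Semi-major axis of the transfer orbit: a_t = (1.193808×10^9 + 2.13928×10^8)/2 = 7.03868×10^8 km.
At r₁ the circular-orbit speed is v₁ = √(μ/r₁) = 10.542 km/s.
On the transfer ellipse at r₁, vis-viva gives v_a = √[μ(2/r₁ − 1/a_t)] = 5.8120 km/s.
First burn Δv₁ = |v_a − v₁| = 4.730 km/s.
Circular speed at r₂: v₂ = √(μ/r₂) = 24.9042 km/s.
Transfer-orbit speed at r₂: v_p = √[μ(2/r₂ − 1/a_t)] = 32.4335 km/s.
Second burn Δv₂ = |v₂ − v_p| = 7.529 km/s.
Δv = Δv₁ + Δv₂ = 4.730 + 7.529 = 12.26 km/s.

Δv = 12.3 km/s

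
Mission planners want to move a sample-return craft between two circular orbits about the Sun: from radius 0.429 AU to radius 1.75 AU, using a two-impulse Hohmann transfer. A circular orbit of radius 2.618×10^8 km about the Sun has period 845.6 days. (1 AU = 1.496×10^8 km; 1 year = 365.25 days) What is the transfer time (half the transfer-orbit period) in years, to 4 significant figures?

t = 0.5686 years

From Kepler's third law T² = 4π²r³/μ at r = 2.618×10^8 km, T = 845.6 days = 845.6 × 86400 s = 7.305984×10^7 s: μ = 4π²r³/T² = 1.32712×10^11 km³/s².
In km: r₁ = 0.429 × 1.496×10^8 = 6.41784×10^7 km; r₂ = 1.75 × 1.496×10^8 = 2.618×10^8 km.
Semi-major axis of the transfer orbit: a_t = (6.41784×10^7 + 2.618×10^8)/2 = 1.629892×10^8 km.
Transfer time t = π√(a_t³/μ) = π√((1.629892×10^8)³ / 1.32712×10^11) = 1.7945×10^7 s.
Converting: 1.7945×10^7 s ÷ 3.15576×10^7 s/year (365.25 × 86400) = 0.5686 years.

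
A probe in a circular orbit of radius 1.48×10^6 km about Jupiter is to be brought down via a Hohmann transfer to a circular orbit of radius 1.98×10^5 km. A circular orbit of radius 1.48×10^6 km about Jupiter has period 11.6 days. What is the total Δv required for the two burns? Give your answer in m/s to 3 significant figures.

Δv = 13100 m/s

From Kepler's third law T² = 4π²r³/μ at r = 1.48×10^6 km, T = 11.6 days = 11.6 × 86400 s = 1.00224×10^6 s: μ = 4π²r³/T² = 1.27409×10^8 km³/s².
The Hohmann ellipse has a_t = (r₁ + r₂)/2 = 8.390×10^5 km.
At r₁ the circular-orbit speed is v₁ = √(μ/r₁) = 9.278 km/s.
Transfer-orbit speed at r₁ (vis-viva equation): v_a = √[μ(2/r₁ − 1/a_t)] = 4.507 km/s.
First burn Δv₁ = |v_a − v₁| = 4.7710 km/s.
Circular speed at r₂: v₂ = √(μ/r₂) = 25.3669 km/s.
Transfer-orbit speed at r₂: v_p = √[μ(2/r₂ − 1/a_t)] = 33.6913 km/s.
Second burn Δv₂ = |v₂ − v_p| = 8.3244 km/s.
Total Δv = Δv₁ + Δv₂ = 13.10 km/s.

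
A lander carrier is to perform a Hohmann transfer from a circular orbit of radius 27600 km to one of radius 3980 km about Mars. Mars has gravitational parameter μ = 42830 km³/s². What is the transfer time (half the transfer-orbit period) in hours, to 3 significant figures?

t = 8.37 hours

Transfer-ellipse semi-major axis a_t = (r₁ + r₂)/2 = (27600 + 3980)/2 = 15790 km.
Transfer time t = π√(a_t³/μ) = π√((15790)³ / 42830) = 30120 s.
Converting: 30120 s ÷ 3600 s/hour = 8.37 hours.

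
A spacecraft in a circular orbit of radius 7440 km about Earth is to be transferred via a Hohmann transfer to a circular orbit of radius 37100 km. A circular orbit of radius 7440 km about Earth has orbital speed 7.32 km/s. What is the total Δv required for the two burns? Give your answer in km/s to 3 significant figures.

Δv = 3.51 km/s

From the circular-orbit relation v² = μ/r at r = 7440 km: μ = v²r = (7.32)² × 7440 = 3.98653×10^5 km³/s².
Transfer-ellipse semi-major axis a_t = (r₁ + r₂)/2 = (7440 + 37100)/2 = 22270 km.
Circular speed at r₁: v₁ = √(μ/r₁) = √(3.98653×10^5/7440) = 7.320 km/s.
Transfer-orbit speed at r₁ (vis-viva): v_p = √[μ(2/r₁ − 1/a_t)] = 9.448 km/s.
First burn Δv₁ = |v_p − v₁| = 2.128 km/s.
At r₂, v₂ = √(μ/r₂) = 3.278 km/s.
Transfer-orbit speed at r₂: v_a = √[μ(2/r₂ − 1/a_t)] = 1.895 km/s.
Second burn Δv₂ = |v₂ − v_a| = 1.383 km/s.
Δv = Δv₁ + Δv₂ = 2.128 + 1.383 = 3.511 km/s.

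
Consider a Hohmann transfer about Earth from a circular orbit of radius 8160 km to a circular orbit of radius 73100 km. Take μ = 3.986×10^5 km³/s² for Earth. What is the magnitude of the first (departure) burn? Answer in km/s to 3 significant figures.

The Hohmann ellipse has a_t = (r₁ + r₂)/2 = 40630 km.
On the circular orbit at r = 8160 km, v_c = √(μ/r) = 6.989 km/s.
Transfer-orbit speed at the same r (vis-viva, a = a_t): v_t = √[μ(2/r − 1/a_t)] = 9.375 km/s.
Δv₁ = |v_t − v_c| = |9.375 − 6.989| = 2.386 km/s.

Δv₁ = 2.39 km/s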